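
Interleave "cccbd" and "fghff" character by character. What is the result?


Interleaving "cccbd" and "fghff":
  Position 0: 'c' from first, 'f' from second => "cf"
  Position 1: 'c' from first, 'g' from second => "cg"
  Position 2: 'c' from first, 'h' from second => "ch"
  Position 3: 'b' from first, 'f' from second => "bf"
  Position 4: 'd' from first, 'f' from second => "df"
Result: cfcgchbfdf

cfcgchbfdf


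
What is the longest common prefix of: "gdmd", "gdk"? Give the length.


Words: gdmd, gdk
  Position 0: all 'g' => match
  Position 1: all 'd' => match
  Position 2: ('m', 'k') => mismatch, stop
LCP = "gd" (length 2)

2


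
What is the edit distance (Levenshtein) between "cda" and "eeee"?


Computing edit distance: "cda" -> "eeee"
DP table:
           e    e    e    e
      0    1    2    3    4
  c   1    1    2    3    4
  d   2    2    2    3    4
  a   3    3    3    3    4
Edit distance = dp[3][4] = 4

4


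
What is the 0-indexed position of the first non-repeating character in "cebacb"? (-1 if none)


Input: cebacb
Character frequencies:
  'a': 1
  'b': 2
  'c': 2
  'e': 1
Scanning left to right for freq == 1:
  Position 0 ('c'): freq=2, skip
  Position 1 ('e'): unique! => answer = 1

1


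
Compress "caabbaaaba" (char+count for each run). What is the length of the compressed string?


Input: caabbaaaba
Runs:
  'c' x 1 => "c1"
  'a' x 2 => "a2"
  'b' x 2 => "b2"
  'a' x 3 => "a3"
  'b' x 1 => "b1"
  'a' x 1 => "a1"
Compressed: "c1a2b2a3b1a1"
Compressed length: 12

12


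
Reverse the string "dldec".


Input: dldec
Reading characters right to left:
  Position 4: 'c'
  Position 3: 'e'
  Position 2: 'd'
  Position 1: 'l'
  Position 0: 'd'
Reversed: cedld

cedld


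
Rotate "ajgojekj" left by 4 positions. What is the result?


Input: "ajgojekj", rotate left by 4
First 4 characters: "ajgo"
Remaining characters: "jekj"
Concatenate remaining + first: "jekj" + "ajgo" = "jekjajgo"

jekjajgo


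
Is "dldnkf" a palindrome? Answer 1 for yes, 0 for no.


Input: dldnkf
Reversed: fkndld
  Compare pos 0 ('d') with pos 5 ('f'): MISMATCH
  Compare pos 1 ('l') with pos 4 ('k'): MISMATCH
  Compare pos 2 ('d') with pos 3 ('n'): MISMATCH
Result: not a palindrome

0


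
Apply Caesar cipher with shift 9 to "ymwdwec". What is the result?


Caesar cipher: shift "ymwdwec" by 9
  'y' (pos 24) + 9 = pos 7 = 'h'
  'm' (pos 12) + 9 = pos 21 = 'v'
  'w' (pos 22) + 9 = pos 5 = 'f'
  'd' (pos 3) + 9 = pos 12 = 'm'
  'w' (pos 22) + 9 = pos 5 = 'f'
  'e' (pos 4) + 9 = pos 13 = 'n'
  'c' (pos 2) + 9 = pos 11 = 'l'
Result: hvfmfnl

hvfmfnl


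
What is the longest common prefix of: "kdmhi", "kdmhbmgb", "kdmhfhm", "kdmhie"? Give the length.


Words: kdmhi, kdmhbmgb, kdmhfhm, kdmhie
  Position 0: all 'k' => match
  Position 1: all 'd' => match
  Position 2: all 'm' => match
  Position 3: all 'h' => match
  Position 4: ('i', 'b', 'f', 'i') => mismatch, stop
LCP = "kdmh" (length 4)

4


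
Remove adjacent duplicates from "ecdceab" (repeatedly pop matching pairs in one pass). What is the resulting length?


Input: ecdceab
Stack-based adjacent duplicate removal:
  Read 'e': push. Stack: e
  Read 'c': push. Stack: ec
  Read 'd': push. Stack: ecd
  Read 'c': push. Stack: ecdc
  Read 'e': push. Stack: ecdce
  Read 'a': push. Stack: ecdcea
  Read 'b': push. Stack: ecdceab
Final stack: "ecdceab" (length 7)

7


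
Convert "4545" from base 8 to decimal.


Input: "4545" in base 8
Positional expansion:
  Digit '4' (value 4) x 8^3 = 2048
  Digit '5' (value 5) x 8^2 = 320
  Digit '4' (value 4) x 8^1 = 32
  Digit '5' (value 5) x 8^0 = 5
Sum = 2405

2405


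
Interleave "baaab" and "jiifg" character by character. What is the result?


Interleaving "baaab" and "jiifg":
  Position 0: 'b' from first, 'j' from second => "bj"
  Position 1: 'a' from first, 'i' from second => "ai"
  Position 2: 'a' from first, 'i' from second => "ai"
  Position 3: 'a' from first, 'f' from second => "af"
  Position 4: 'b' from first, 'g' from second => "bg"
Result: bjaiaiafbg

bjaiaiafbg


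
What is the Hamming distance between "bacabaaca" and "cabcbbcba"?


Comparing "bacabaaca" and "cabcbbcba" position by position:
  Position 0: 'b' vs 'c' => differ
  Position 1: 'a' vs 'a' => same
  Position 2: 'c' vs 'b' => differ
  Position 3: 'a' vs 'c' => differ
  Position 4: 'b' vs 'b' => same
  Position 5: 'a' vs 'b' => differ
  Position 6: 'a' vs 'c' => differ
  Position 7: 'c' vs 'b' => differ
  Position 8: 'a' vs 'a' => same
Total differences (Hamming distance): 6

6


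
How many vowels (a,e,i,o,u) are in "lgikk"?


Input: lgikk
Checking each character:
  'l' at position 0: consonant
  'g' at position 1: consonant
  'i' at position 2: vowel (running total: 1)
  'k' at position 3: consonant
  'k' at position 4: consonant
Total vowels: 1

1


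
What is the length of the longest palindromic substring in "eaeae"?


Input: "eaeae"
Checking substrings for palindromes:
  [0:5] "eaeae" (len 5) => palindrome
  [0:3] "eae" (len 3) => palindrome
  [1:4] "aea" (len 3) => palindrome
  [2:5] "eae" (len 3) => palindrome
Longest palindromic substring: "eaeae" with length 5

5


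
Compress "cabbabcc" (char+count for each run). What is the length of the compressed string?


Input: cabbabcc
Runs:
  'c' x 1 => "c1"
  'a' x 1 => "a1"
  'b' x 2 => "b2"
  'a' x 1 => "a1"
  'b' x 1 => "b1"
  'c' x 2 => "c2"
Compressed: "c1a1b2a1b1c2"
Compressed length: 12

12


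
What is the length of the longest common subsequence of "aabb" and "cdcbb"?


LCS of "aabb" and "cdcbb"
DP table:
           c    d    c    b    b
      0    0    0    0    0    0
  a   0    0    0    0    0    0
  a   0    0    0    0    0    0
  b   0    0    0    0    1    1
  b   0    0    0    0    1    2
LCS length = dp[4][5] = 2

2


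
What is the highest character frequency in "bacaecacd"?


Input: bacaecacd
Character counts:
  'a': 3
  'b': 1
  'c': 3
  'd': 1
  'e': 1
Maximum frequency: 3

3


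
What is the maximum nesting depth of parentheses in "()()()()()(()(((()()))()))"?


Input: "()()()()()(()(((()()))()))"
Tracking depth:
  Position 0 '(': depth becomes 1
  Position 1 ')': depth becomes 0
  Position 2 '(': depth becomes 1
  Position 3 ')': depth becomes 0
  Position 4 '(': depth becomes 1
  Position 5 ')': depth becomes 0
  Position 6 '(': depth becomes 1
  Position 7 ')': depth becomes 0
  Position 8 '(': depth becomes 1
  Position 9 ')': depth becomes 0
  Position 10 '(': depth becomes 1
  Position 11 '(': depth becomes 2
  Position 12 ')': depth becomes 1
  Position 13 '(': depth becomes 2
  Position 14 '(': depth becomes 3
  Position 15 '(': depth becomes 4
  Position 16 '(': depth becomes 5
  Position 17 ')': depth becomes 4
  Position 18 '(': depth becomes 5
  Position 19 ')': depth becomes 4
  Position 20 ')': depth becomes 3
  Position 21 ')': depth becomes 2
  Position 22 '(': depth becomes 3
  Position 23 ')': depth becomes 2
  Position 24 ')': depth becomes 1
  Position 25 ')': depth becomes 0
Maximum depth reached: 5

5


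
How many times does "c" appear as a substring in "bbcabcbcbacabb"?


Searching for "c" in "bbcabcbcbacabb"
Scanning each position:
  Position 0: "b" => no
  Position 1: "b" => no
  Position 2: "c" => MATCH
  Position 3: "a" => no
  Position 4: "b" => no
  Position 5: "c" => MATCH
  Position 6: "b" => no
  Position 7: "c" => MATCH
  Position 8: "b" => no
  Position 9: "a" => no
  Position 10: "c" => MATCH
  Position 11: "a" => no
  Position 12: "b" => no
  Position 13: "b" => no
Total occurrences: 4

4


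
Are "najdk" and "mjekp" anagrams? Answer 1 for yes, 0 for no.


Strings: "najdk", "mjekp"
Sorted first:  adjkn
Sorted second: ejkmp
Differ at position 0: 'a' vs 'e' => not anagrams

0


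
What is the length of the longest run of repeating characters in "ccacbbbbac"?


Input: "ccacbbbbac"
Scanning for longest run:
  Position 1 ('c'): continues run of 'c', length=2
  Position 2 ('a'): new char, reset run to 1
  Position 3 ('c'): new char, reset run to 1
  Position 4 ('b'): new char, reset run to 1
  Position 5 ('b'): continues run of 'b', length=2
  Position 6 ('b'): continues run of 'b', length=3
  Position 7 ('b'): continues run of 'b', length=4
  Position 8 ('a'): new char, reset run to 1
  Position 9 ('c'): new char, reset run to 1
Longest run: 'b' with length 4

4


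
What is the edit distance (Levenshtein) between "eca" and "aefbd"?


Computing edit distance: "eca" -> "aefbd"
DP table:
           a    e    f    b    d
      0    1    2    3    4    5
  e   1    1    1    2    3    4
  c   2    2    2    2    3    4
  a   3    2    3    3    3    4
Edit distance = dp[3][5] = 4

4


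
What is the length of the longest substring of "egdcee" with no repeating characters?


Input: "egdcee"
Sliding window (track last position of each char):
  Position 0 ('e'): window [0,0] length 1 -- new best
  Position 1 ('g'): window [0,1] length 2 -- new best
  Position 2 ('d'): window [0,2] length 3 -- new best
  Position 3 ('c'): window [0,3] length 4 -- new best
  Position 4 ('e'): repeat (last at 0), move window start to 1
  Position 4 ('e'): window [1,4] length 4
  Position 5 ('e'): repeat (last at 4), move window start to 5
  Position 5 ('e'): window [5,5] length 1
Longest substring with no repeats: "egdc" with length 4

4


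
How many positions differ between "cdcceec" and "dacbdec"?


Comparing "cdcceec" and "dacbdec" position by position:
  Position 0: 'c' vs 'd' => DIFFER
  Position 1: 'd' vs 'a' => DIFFER
  Position 2: 'c' vs 'c' => same
  Position 3: 'c' vs 'b' => DIFFER
  Position 4: 'e' vs 'd' => DIFFER
  Position 5: 'e' vs 'e' => same
  Position 6: 'c' vs 'c' => same
Positions that differ: 4

4


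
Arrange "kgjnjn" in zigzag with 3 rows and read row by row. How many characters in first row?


Zigzag "kgjnjn" into 3 rows:
Placing characters:
  'k' => row 0
  'g' => row 1
  'j' => row 2
  'n' => row 1
  'j' => row 0
  'n' => row 1
Rows:
  Row 0: "kj"
  Row 1: "gnn"
  Row 2: "j"
First row length: 2

2


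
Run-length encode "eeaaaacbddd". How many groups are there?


Input: eeaaaacbddd
Scanning for consecutive runs:
  Group 1: 'e' x 2 (positions 0-1)
  Group 2: 'a' x 4 (positions 2-5)
  Group 3: 'c' x 1 (positions 6-6)
  Group 4: 'b' x 1 (positions 7-7)
  Group 5: 'd' x 3 (positions 8-10)
Total groups: 5

5


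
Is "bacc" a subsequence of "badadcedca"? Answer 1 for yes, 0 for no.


Check if "bacc" is a subsequence of "badadcedca"
Greedy scan:
  Position 0 ('b'): matches sub[0] = 'b'
  Position 1 ('a'): matches sub[1] = 'a'
  Position 2 ('d'): no match needed
  Position 3 ('a'): no match needed
  Position 4 ('d'): no match needed
  Position 5 ('c'): matches sub[2] = 'c'
  Position 6 ('e'): no match needed
  Position 7 ('d'): no match needed
  Position 8 ('c'): matches sub[3] = 'c'
  Position 9 ('a'): no match needed
All 4 characters matched => is a subsequence

1


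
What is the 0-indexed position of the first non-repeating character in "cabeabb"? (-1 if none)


Input: cabeabb
Character frequencies:
  'a': 2
  'b': 3
  'c': 1
  'e': 1
Scanning left to right for freq == 1:
  Position 0 ('c'): unique! => answer = 0

0


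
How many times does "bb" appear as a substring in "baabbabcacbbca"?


Searching for "bb" in "baabbabcacbbca"
Scanning each position:
  Position 0: "ba" => no
  Position 1: "aa" => no
  Position 2: "ab" => no
  Position 3: "bb" => MATCH
  Position 4: "ba" => no
  Position 5: "ab" => no
  Position 6: "bc" => no
  Position 7: "ca" => no
  Position 8: "ac" => no
  Position 9: "cb" => no
  Position 10: "bb" => MATCH
  Position 11: "bc" => no
  Position 12: "ca" => no
Total occurrences: 2

2


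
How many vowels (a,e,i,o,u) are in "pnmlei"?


Input: pnmlei
Checking each character:
  'p' at position 0: consonant
  'n' at position 1: consonant
  'm' at position 2: consonant
  'l' at position 3: consonant
  'e' at position 4: vowel (running total: 1)
  'i' at position 5: vowel (running total: 2)
Total vowels: 2

2


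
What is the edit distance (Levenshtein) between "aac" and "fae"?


Computing edit distance: "aac" -> "fae"
DP table:
           f    a    e
      0    1    2    3
  a   1    1    1    2
  a   2    2    1    2
  c   3    3    2    2
Edit distance = dp[3][3] = 2

2


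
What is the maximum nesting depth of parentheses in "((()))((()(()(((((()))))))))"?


Input: "((()))((()(()(((((()))))))))"
Tracking depth:
  Position 0 '(': depth becomes 1
  Position 1 '(': depth becomes 2
  Position 2 '(': depth becomes 3
  Position 3 ')': depth becomes 2
  Position 4 ')': depth becomes 1
  Position 5 ')': depth becomes 0
  Position 6 '(': depth becomes 1
  Position 7 '(': depth becomes 2
  Position 8 '(': depth becomes 3
  Position 9 ')': depth becomes 2
  Position 10 '(': depth becomes 3
  Position 11 '(': depth becomes 4
  Position 12 ')': depth becomes 3
  Position 13 '(': depth becomes 4
  Position 14 '(': depth becomes 5
  Position 15 '(': depth becomes 6
  Position 16 '(': depth becomes 7
  Position 17 '(': depth becomes 8
  Position 18 '(': depth becomes 9
  Position 19 ')': depth becomes 8
  Position 20 ')': depth becomes 7
  Position 21 ')': depth becomes 6
  Position 22 ')': depth becomes 5
  Position 23 ')': depth becomes 4
  Position 24 ')': depth becomes 3
  Position 25 ')': depth becomes 2
  Position 26 ')': depth becomes 1
  Position 27 ')': depth becomes 0
Maximum depth reached: 9

9


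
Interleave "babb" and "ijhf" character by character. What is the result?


Interleaving "babb" and "ijhf":
  Position 0: 'b' from first, 'i' from second => "bi"
  Position 1: 'a' from first, 'j' from second => "aj"
  Position 2: 'b' from first, 'h' from second => "bh"
  Position 3: 'b' from first, 'f' from second => "bf"
Result: biajbhbf

biajbhbf


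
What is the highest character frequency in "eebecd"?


Input: eebecd
Character counts:
  'b': 1
  'c': 1
  'd': 1
  'e': 3
Maximum frequency: 3

3


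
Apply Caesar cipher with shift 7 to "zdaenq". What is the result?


Caesar cipher: shift "zdaenq" by 7
  'z' (pos 25) + 7 = pos 6 = 'g'
  'd' (pos 3) + 7 = pos 10 = 'k'
  'a' (pos 0) + 7 = pos 7 = 'h'
  'e' (pos 4) + 7 = pos 11 = 'l'
  'n' (pos 13) + 7 = pos 20 = 'u'
  'q' (pos 16) + 7 = pos 23 = 'x'
Result: gkhlux

gkhlux


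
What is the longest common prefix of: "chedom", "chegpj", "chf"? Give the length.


Words: chedom, chegpj, chf
  Position 0: all 'c' => match
  Position 1: all 'h' => match
  Position 2: ('e', 'e', 'f') => mismatch, stop
LCP = "ch" (length 2)

2


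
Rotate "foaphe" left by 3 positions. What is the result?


Input: "foaphe", rotate left by 3
First 3 characters: "foa"
Remaining characters: "phe"
Concatenate remaining + first: "phe" + "foa" = "phefoa"

phefoa


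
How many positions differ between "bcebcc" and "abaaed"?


Comparing "bcebcc" and "abaaed" position by position:
  Position 0: 'b' vs 'a' => DIFFER
  Position 1: 'c' vs 'b' => DIFFER
  Position 2: 'e' vs 'a' => DIFFER
  Position 3: 'b' vs 'a' => DIFFER
  Position 4: 'c' vs 'e' => DIFFER
  Position 5: 'c' vs 'd' => DIFFER
Positions that differ: 6

6


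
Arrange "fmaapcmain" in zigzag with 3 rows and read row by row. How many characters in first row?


Zigzag "fmaapcmain" into 3 rows:
Placing characters:
  'f' => row 0
  'm' => row 1
  'a' => row 2
  'a' => row 1
  'p' => row 0
  'c' => row 1
  'm' => row 2
  'a' => row 1
  'i' => row 0
  'n' => row 1
Rows:
  Row 0: "fpi"
  Row 1: "macan"
  Row 2: "am"
First row length: 3

3


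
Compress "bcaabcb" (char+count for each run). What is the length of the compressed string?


Input: bcaabcb
Runs:
  'b' x 1 => "b1"
  'c' x 1 => "c1"
  'a' x 2 => "a2"
  'b' x 1 => "b1"
  'c' x 1 => "c1"
  'b' x 1 => "b1"
Compressed: "b1c1a2b1c1b1"
Compressed length: 12

12


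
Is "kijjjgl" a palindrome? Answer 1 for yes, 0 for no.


Input: kijjjgl
Reversed: lgjjjik
  Compare pos 0 ('k') with pos 6 ('l'): MISMATCH
  Compare pos 1 ('i') with pos 5 ('g'): MISMATCH
  Compare pos 2 ('j') with pos 4 ('j'): match
Result: not a palindrome

0


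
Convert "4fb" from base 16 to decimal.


Input: "4fb" in base 16
Positional expansion:
  Digit '4' (value 4) x 16^2 = 1024
  Digit 'f' (value 15) x 16^1 = 240
  Digit 'b' (value 11) x 16^0 = 11
Sum = 1275

1275


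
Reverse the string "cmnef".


Input: cmnef
Reading characters right to left:
  Position 4: 'f'
  Position 3: 'e'
  Position 2: 'n'
  Position 1: 'm'
  Position 0: 'c'
Reversed: fenmc

fenmc


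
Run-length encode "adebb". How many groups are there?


Input: adebb
Scanning for consecutive runs:
  Group 1: 'a' x 1 (positions 0-0)
  Group 2: 'd' x 1 (positions 1-1)
  Group 3: 'e' x 1 (positions 2-2)
  Group 4: 'b' x 2 (positions 3-4)
Total groups: 4

4


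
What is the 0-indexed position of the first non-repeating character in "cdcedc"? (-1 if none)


Input: cdcedc
Character frequencies:
  'c': 3
  'd': 2
  'e': 1
Scanning left to right for freq == 1:
  Position 0 ('c'): freq=3, skip
  Position 1 ('d'): freq=2, skip
  Position 2 ('c'): freq=3, skip
  Position 3 ('e'): unique! => answer = 3

3


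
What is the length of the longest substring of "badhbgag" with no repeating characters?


Input: "badhbgag"
Sliding window (track last position of each char):
  Position 0 ('b'): window [0,0] length 1 -- new best
  Position 1 ('a'): window [0,1] length 2 -- new best
  Position 2 ('d'): window [0,2] length 3 -- new best
  Position 3 ('h'): window [0,3] length 4 -- new best
  Position 4 ('b'): repeat (last at 0), move window start to 1
  Position 4 ('b'): window [1,4] length 4
  Position 5 ('g'): window [1,5] length 5 -- new best
  Position 6 ('a'): repeat (last at 1), move window start to 2
  Position 6 ('a'): window [2,6] length 5
  Position 7 ('g'): repeat (last at 5), move window start to 6
  Position 7 ('g'): window [6,7] length 2
Longest substring with no repeats: "adhbg" with length 5

5


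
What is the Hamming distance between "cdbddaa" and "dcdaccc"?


Comparing "cdbddaa" and "dcdaccc" position by position:
  Position 0: 'c' vs 'd' => differ
  Position 1: 'd' vs 'c' => differ
  Position 2: 'b' vs 'd' => differ
  Position 3: 'd' vs 'a' => differ
  Position 4: 'd' vs 'c' => differ
  Position 5: 'a' vs 'c' => differ
  Position 6: 'a' vs 'c' => differ
Total differences (Hamming distance): 7

7


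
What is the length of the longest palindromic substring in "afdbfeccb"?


Input: "afdbfeccb"
Checking substrings for palindromes:
  [6:8] "cc" (len 2) => palindrome
Longest palindromic substring: "cc" with length 2

2


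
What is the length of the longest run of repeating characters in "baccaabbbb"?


Input: "baccaabbbb"
Scanning for longest run:
  Position 1 ('a'): new char, reset run to 1
  Position 2 ('c'): new char, reset run to 1
  Position 3 ('c'): continues run of 'c', length=2
  Position 4 ('a'): new char, reset run to 1
  Position 5 ('a'): continues run of 'a', length=2
  Position 6 ('b'): new char, reset run to 1
  Position 7 ('b'): continues run of 'b', length=2
  Position 8 ('b'): continues run of 'b', length=3
  Position 9 ('b'): continues run of 'b', length=4
Longest run: 'b' with length 4

4


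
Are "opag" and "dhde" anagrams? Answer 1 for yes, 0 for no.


Strings: "opag", "dhde"
Sorted first:  agop
Sorted second: ddeh
Differ at position 0: 'a' vs 'd' => not anagrams

0


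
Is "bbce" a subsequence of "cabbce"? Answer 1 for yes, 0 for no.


Check if "bbce" is a subsequence of "cabbce"
Greedy scan:
  Position 0 ('c'): no match needed
  Position 1 ('a'): no match needed
  Position 2 ('b'): matches sub[0] = 'b'
  Position 3 ('b'): matches sub[1] = 'b'
  Position 4 ('c'): matches sub[2] = 'c'
  Position 5 ('e'): matches sub[3] = 'e'
All 4 characters matched => is a subsequence

1


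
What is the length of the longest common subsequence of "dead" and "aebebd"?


LCS of "dead" and "aebebd"
DP table:
           a    e    b    e    b    d
      0    0    0    0    0    0    0
  d   0    0    0    0    0    0    1
  e   0    0    1    1    1    1    1
  a   0    1    1    1    1    1    1
  d   0    1    1    1    1    1    2
LCS length = dp[4][6] = 2

2


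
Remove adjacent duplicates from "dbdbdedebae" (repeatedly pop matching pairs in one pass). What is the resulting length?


Input: dbdbdedebae
Stack-based adjacent duplicate removal:
  Read 'd': push. Stack: d
  Read 'b': push. Stack: db
  Read 'd': push. Stack: dbd
  Read 'b': push. Stack: dbdb
  Read 'd': push. Stack: dbdbd
  Read 'e': push. Stack: dbdbde
  Read 'd': push. Stack: dbdbded
  Read 'e': push. Stack: dbdbdede
  Read 'b': push. Stack: dbdbdedeb
  Read 'a': push. Stack: dbdbdedeba
  Read 'e': push. Stack: dbdbdedebae
Final stack: "dbdbdedebae" (length 11)

11


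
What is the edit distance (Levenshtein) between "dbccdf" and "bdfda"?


Computing edit distance: "dbccdf" -> "bdfda"
DP table:
           b    d    f    d    a
      0    1    2    3    4    5
  d   1    1    1    2    3    4
  b   2    1    2    2    3    4
  c   3    2    2    3    3    4
  c   4    3    3    3    4    4
  d   5    4    3    4    3    4
  f   6    5    4    3    4    4
Edit distance = dp[6][5] = 4

4


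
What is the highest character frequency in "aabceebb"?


Input: aabceebb
Character counts:
  'a': 2
  'b': 3
  'c': 1
  'e': 2
Maximum frequency: 3

3


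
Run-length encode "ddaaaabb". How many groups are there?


Input: ddaaaabb
Scanning for consecutive runs:
  Group 1: 'd' x 2 (positions 0-1)
  Group 2: 'a' x 4 (positions 2-5)
  Group 3: 'b' x 2 (positions 6-7)
Total groups: 3

3


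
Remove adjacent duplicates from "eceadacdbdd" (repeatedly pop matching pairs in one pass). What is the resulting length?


Input: eceadacdbdd
Stack-based adjacent duplicate removal:
  Read 'e': push. Stack: e
  Read 'c': push. Stack: ec
  Read 'e': push. Stack: ece
  Read 'a': push. Stack: ecea
  Read 'd': push. Stack: ecead
  Read 'a': push. Stack: eceada
  Read 'c': push. Stack: eceadac
  Read 'd': push. Stack: eceadacd
  Read 'b': push. Stack: eceadacdb
  Read 'd': push. Stack: eceadacdbd
  Read 'd': matches stack top 'd' => pop. Stack: eceadacdb
Final stack: "eceadacdb" (length 9)

9


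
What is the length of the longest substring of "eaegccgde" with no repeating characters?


Input: "eaegccgde"
Sliding window (track last position of each char):
  Position 0 ('e'): window [0,0] length 1 -- new best
  Position 1 ('a'): window [0,1] length 2 -- new best
  Position 2 ('e'): repeat (last at 0), move window start to 1
  Position 2 ('e'): window [1,2] length 2
  Position 3 ('g'): window [1,3] length 3 -- new best
  Position 4 ('c'): window [1,4] length 4 -- new best
  Position 5 ('c'): repeat (last at 4), move window start to 5
  Position 5 ('c'): window [5,5] length 1
  Position 6 ('g'): window [5,6] length 2
  Position 7 ('d'): window [5,7] length 3
  Position 8 ('e'): window [5,8] length 4
Longest substring with no repeats: "aegc" with length 4

4


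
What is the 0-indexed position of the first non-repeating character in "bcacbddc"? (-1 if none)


Input: bcacbddc
Character frequencies:
  'a': 1
  'b': 2
  'c': 3
  'd': 2
Scanning left to right for freq == 1:
  Position 0 ('b'): freq=2, skip
  Position 1 ('c'): freq=3, skip
  Position 2 ('a'): unique! => answer = 2

2


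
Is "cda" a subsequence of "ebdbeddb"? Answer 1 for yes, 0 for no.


Check if "cda" is a subsequence of "ebdbeddb"
Greedy scan:
  Position 0 ('e'): no match needed
  Position 1 ('b'): no match needed
  Position 2 ('d'): no match needed
  Position 3 ('b'): no match needed
  Position 4 ('e'): no match needed
  Position 5 ('d'): no match needed
  Position 6 ('d'): no match needed
  Position 7 ('b'): no match needed
Only matched 0/3 characters => not a subsequence

0


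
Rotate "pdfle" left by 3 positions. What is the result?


Input: "pdfle", rotate left by 3
First 3 characters: "pdf"
Remaining characters: "le"
Concatenate remaining + first: "le" + "pdf" = "lepdf"

lepdf


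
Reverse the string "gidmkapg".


Input: gidmkapg
Reading characters right to left:
  Position 7: 'g'
  Position 6: 'p'
  Position 5: 'a'
  Position 4: 'k'
  Position 3: 'm'
  Position 2: 'd'
  Position 1: 'i'
  Position 0: 'g'
Reversed: gpakmdig

gpakmdig


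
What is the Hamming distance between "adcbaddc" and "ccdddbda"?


Comparing "adcbaddc" and "ccdddbda" position by position:
  Position 0: 'a' vs 'c' => differ
  Position 1: 'd' vs 'c' => differ
  Position 2: 'c' vs 'd' => differ
  Position 3: 'b' vs 'd' => differ
  Position 4: 'a' vs 'd' => differ
  Position 5: 'd' vs 'b' => differ
  Position 6: 'd' vs 'd' => same
  Position 7: 'c' vs 'a' => differ
Total differences (Hamming distance): 7

7


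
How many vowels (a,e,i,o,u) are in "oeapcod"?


Input: oeapcod
Checking each character:
  'o' at position 0: vowel (running total: 1)
  'e' at position 1: vowel (running total: 2)
  'a' at position 2: vowel (running total: 3)
  'p' at position 3: consonant
  'c' at position 4: consonant
  'o' at position 5: vowel (running total: 4)
  'd' at position 6: consonant
Total vowels: 4

4


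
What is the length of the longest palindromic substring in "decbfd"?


Input: "decbfd"
Checking substrings for palindromes:
  No multi-char palindromic substrings found
Longest palindromic substring: "d" with length 1

1


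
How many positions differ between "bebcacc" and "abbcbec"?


Comparing "bebcacc" and "abbcbec" position by position:
  Position 0: 'b' vs 'a' => DIFFER
  Position 1: 'e' vs 'b' => DIFFER
  Position 2: 'b' vs 'b' => same
  Position 3: 'c' vs 'c' => same
  Position 4: 'a' vs 'b' => DIFFER
  Position 5: 'c' vs 'e' => DIFFER
  Position 6: 'c' vs 'c' => same
Positions that differ: 4

4


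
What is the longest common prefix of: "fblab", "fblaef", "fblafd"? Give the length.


Words: fblab, fblaef, fblafd
  Position 0: all 'f' => match
  Position 1: all 'b' => match
  Position 2: all 'l' => match
  Position 3: all 'a' => match
  Position 4: ('b', 'e', 'f') => mismatch, stop
LCP = "fbla" (length 4)

4


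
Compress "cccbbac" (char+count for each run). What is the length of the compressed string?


Input: cccbbac
Runs:
  'c' x 3 => "c3"
  'b' x 2 => "b2"
  'a' x 1 => "a1"
  'c' x 1 => "c1"
Compressed: "c3b2a1c1"
Compressed length: 8

8


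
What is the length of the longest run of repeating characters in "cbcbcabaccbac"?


Input: "cbcbcabaccbac"
Scanning for longest run:
  Position 1 ('b'): new char, reset run to 1
  Position 2 ('c'): new char, reset run to 1
  Position 3 ('b'): new char, reset run to 1
  Position 4 ('c'): new char, reset run to 1
  Position 5 ('a'): new char, reset run to 1
  Position 6 ('b'): new char, reset run to 1
  Position 7 ('a'): new char, reset run to 1
  Position 8 ('c'): new char, reset run to 1
  Position 9 ('c'): continues run of 'c', length=2
  Position 10 ('b'): new char, reset run to 1
  Position 11 ('a'): new char, reset run to 1
  Position 12 ('c'): new char, reset run to 1
Longest run: 'c' with length 2

2


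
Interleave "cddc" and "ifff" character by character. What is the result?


Interleaving "cddc" and "ifff":
  Position 0: 'c' from first, 'i' from second => "ci"
  Position 1: 'd' from first, 'f' from second => "df"
  Position 2: 'd' from first, 'f' from second => "df"
  Position 3: 'c' from first, 'f' from second => "cf"
Result: cidfdfcf

cidfdfcf


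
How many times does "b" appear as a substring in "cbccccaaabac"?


Searching for "b" in "cbccccaaabac"
Scanning each position:
  Position 0: "c" => no
  Position 1: "b" => MATCH
  Position 2: "c" => no
  Position 3: "c" => no
  Position 4: "c" => no
  Position 5: "c" => no
  Position 6: "a" => no
  Position 7: "a" => no
  Position 8: "a" => no
  Position 9: "b" => MATCH
  Position 10: "a" => no
  Position 11: "c" => no
Total occurrences: 2

2


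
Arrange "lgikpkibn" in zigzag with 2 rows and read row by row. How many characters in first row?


Zigzag "lgikpkibn" into 2 rows:
Placing characters:
  'l' => row 0
  'g' => row 1
  'i' => row 0
  'k' => row 1
  'p' => row 0
  'k' => row 1
  'i' => row 0
  'b' => row 1
  'n' => row 0
Rows:
  Row 0: "lipin"
  Row 1: "gkkb"
First row length: 5

5


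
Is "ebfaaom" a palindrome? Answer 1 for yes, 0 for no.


Input: ebfaaom
Reversed: moaafbe
  Compare pos 0 ('e') with pos 6 ('m'): MISMATCH
  Compare pos 1 ('b') with pos 5 ('o'): MISMATCH
  Compare pos 2 ('f') with pos 4 ('a'): MISMATCH
Result: not a palindrome

0


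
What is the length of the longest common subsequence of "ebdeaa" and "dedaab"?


LCS of "ebdeaa" and "dedaab"
DP table:
           d    e    d    a    a    b
      0    0    0    0    0    0    0
  e   0    0    1    1    1    1    1
  b   0    0    1    1    1    1    2
  d   0    1    1    2    2    2    2
  e   0    1    2    2    2    2    2
  a   0    1    2    2    3    3    3
  a   0    1    2    2    3    4    4
LCS length = dp[6][6] = 4

4


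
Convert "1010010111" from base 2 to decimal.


Input: "1010010111" in base 2
Positional expansion:
  Digit '1' (value 1) x 2^9 = 512
  Digit '0' (value 0) x 2^8 = 0
  Digit '1' (value 1) x 2^7 = 128
  Digit '0' (value 0) x 2^6 = 0
  Digit '0' (value 0) x 2^5 = 0
  Digit '1' (value 1) x 2^4 = 16
  Digit '0' (value 0) x 2^3 = 0
  Digit '1' (value 1) x 2^2 = 4
  Digit '1' (value 1) x 2^1 = 2
  Digit '1' (value 1) x 2^0 = 1
Sum = 663

663


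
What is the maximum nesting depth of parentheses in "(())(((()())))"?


Input: "(())(((()())))"
Tracking depth:
  Position 0 '(': depth becomes 1
  Position 1 '(': depth becomes 2
  Position 2 ')': depth becomes 1
  Position 3 ')': depth becomes 0
  Position 4 '(': depth becomes 1
  Position 5 '(': depth becomes 2
  Position 6 '(': depth becomes 3
  Position 7 '(': depth becomes 4
  Position 8 ')': depth becomes 3
  Position 9 '(': depth becomes 4
  Position 10 ')': depth becomes 3
  Position 11 ')': depth becomes 2
  Position 12 ')': depth becomes 1
  Position 13 ')': depth becomes 0
Maximum depth reached: 4

4


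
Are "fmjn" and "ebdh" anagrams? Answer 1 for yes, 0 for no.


Strings: "fmjn", "ebdh"
Sorted first:  fjmn
Sorted second: bdeh
Differ at position 0: 'f' vs 'b' => not anagrams

0


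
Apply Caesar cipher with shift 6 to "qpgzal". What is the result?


Caesar cipher: shift "qpgzal" by 6
  'q' (pos 16) + 6 = pos 22 = 'w'
  'p' (pos 15) + 6 = pos 21 = 'v'
  'g' (pos 6) + 6 = pos 12 = 'm'
  'z' (pos 25) + 6 = pos 5 = 'f'
  'a' (pos 0) + 6 = pos 6 = 'g'
  'l' (pos 11) + 6 = pos 17 = 'r'
Result: wvmfgr

wvmfgr


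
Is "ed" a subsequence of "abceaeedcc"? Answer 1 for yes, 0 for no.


Check if "ed" is a subsequence of "abceaeedcc"
Greedy scan:
  Position 0 ('a'): no match needed
  Position 1 ('b'): no match needed
  Position 2 ('c'): no match needed
  Position 3 ('e'): matches sub[0] = 'e'
  Position 4 ('a'): no match needed
  Position 5 ('e'): no match needed
  Position 6 ('e'): no match needed
  Position 7 ('d'): matches sub[1] = 'd'
  Position 8 ('c'): no match needed
  Position 9 ('c'): no match needed
All 2 characters matched => is a subsequence

1


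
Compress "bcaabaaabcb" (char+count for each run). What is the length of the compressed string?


Input: bcaabaaabcb
Runs:
  'b' x 1 => "b1"
  'c' x 1 => "c1"
  'a' x 2 => "a2"
  'b' x 1 => "b1"
  'a' x 3 => "a3"
  'b' x 1 => "b1"
  'c' x 1 => "c1"
  'b' x 1 => "b1"
Compressed: "b1c1a2b1a3b1c1b1"
Compressed length: 16

16


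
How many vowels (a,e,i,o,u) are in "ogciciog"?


Input: ogciciog
Checking each character:
  'o' at position 0: vowel (running total: 1)
  'g' at position 1: consonant
  'c' at position 2: consonant
  'i' at position 3: vowel (running total: 2)
  'c' at position 4: consonant
  'i' at position 5: vowel (running total: 3)
  'o' at position 6: vowel (running total: 4)
  'g' at position 7: consonant
Total vowels: 4

4


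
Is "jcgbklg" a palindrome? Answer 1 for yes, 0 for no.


Input: jcgbklg
Reversed: glkbgcj
  Compare pos 0 ('j') with pos 6 ('g'): MISMATCH
  Compare pos 1 ('c') with pos 5 ('l'): MISMATCH
  Compare pos 2 ('g') with pos 4 ('k'): MISMATCH
Result: not a palindrome

0


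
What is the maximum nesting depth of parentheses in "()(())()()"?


Input: "()(())()()"
Tracking depth:
  Position 0 '(': depth becomes 1
  Position 1 ')': depth becomes 0
  Position 2 '(': depth becomes 1
  Position 3 '(': depth becomes 2
  Position 4 ')': depth becomes 1
  Position 5 ')': depth becomes 0
  Position 6 '(': depth becomes 1
  Position 7 ')': depth becomes 0
  Position 8 '(': depth becomes 1
  Position 9 ')': depth becomes 0
Maximum depth reached: 2

2


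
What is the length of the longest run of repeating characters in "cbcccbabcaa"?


Input: "cbcccbabcaa"
Scanning for longest run:
  Position 1 ('b'): new char, reset run to 1
  Position 2 ('c'): new char, reset run to 1
  Position 3 ('c'): continues run of 'c', length=2
  Position 4 ('c'): continues run of 'c', length=3
  Position 5 ('b'): new char, reset run to 1
  Position 6 ('a'): new char, reset run to 1
  Position 7 ('b'): new char, reset run to 1
  Position 8 ('c'): new char, reset run to 1
  Position 9 ('a'): new char, reset run to 1
  Position 10 ('a'): continues run of 'a', length=2
Longest run: 'c' with length 3

3


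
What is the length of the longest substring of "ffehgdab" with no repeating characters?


Input: "ffehgdab"
Sliding window (track last position of each char):
  Position 0 ('f'): window [0,0] length 1 -- new best
  Position 1 ('f'): repeat (last at 0), move window start to 1
  Position 1 ('f'): window [1,1] length 1
  Position 2 ('e'): window [1,2] length 2 -- new best
  Position 3 ('h'): window [1,3] length 3 -- new best
  Position 4 ('g'): window [1,4] length 4 -- new best
  Position 5 ('d'): window [1,5] length 5 -- new best
  Position 6 ('a'): window [1,6] length 6 -- new best
  Position 7 ('b'): window [1,7] length 7 -- new best
Longest substring with no repeats: "fehgdab" with length 7

7


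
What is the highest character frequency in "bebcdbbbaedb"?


Input: bebcdbbbaedb
Character counts:
  'a': 1
  'b': 6
  'c': 1
  'd': 2
  'e': 2
Maximum frequency: 6

6


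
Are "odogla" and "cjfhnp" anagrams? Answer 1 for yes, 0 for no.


Strings: "odogla", "cjfhnp"
Sorted first:  adgloo
Sorted second: cfhjnp
Differ at position 0: 'a' vs 'c' => not anagrams

0


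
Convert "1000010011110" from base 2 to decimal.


Input: "1000010011110" in base 2
Positional expansion:
  Digit '1' (value 1) x 2^12 = 4096
  Digit '0' (value 0) x 2^11 = 0
  Digit '0' (value 0) x 2^10 = 0
  Digit '0' (value 0) x 2^9 = 0
  Digit '0' (value 0) x 2^8 = 0
  Digit '1' (value 1) x 2^7 = 128
  Digit '0' (value 0) x 2^6 = 0
  Digit '0' (value 0) x 2^5 = 0
  Digit '1' (value 1) x 2^4 = 16
  Digit '1' (value 1) x 2^3 = 8
  Digit '1' (value 1) x 2^2 = 4
  Digit '1' (value 1) x 2^1 = 2
  Digit '0' (value 0) x 2^0 = 0
Sum = 4254

4254


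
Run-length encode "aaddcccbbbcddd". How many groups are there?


Input: aaddcccbbbcddd
Scanning for consecutive runs:
  Group 1: 'a' x 2 (positions 0-1)
  Group 2: 'd' x 2 (positions 2-3)
  Group 3: 'c' x 3 (positions 4-6)
  Group 4: 'b' x 3 (positions 7-9)
  Group 5: 'c' x 1 (positions 10-10)
  Group 6: 'd' x 3 (positions 11-13)
Total groups: 6

6


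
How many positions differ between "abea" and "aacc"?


Comparing "abea" and "aacc" position by position:
  Position 0: 'a' vs 'a' => same
  Position 1: 'b' vs 'a' => DIFFER
  Position 2: 'e' vs 'c' => DIFFER
  Position 3: 'a' vs 'c' => DIFFER
Positions that differ: 3

3


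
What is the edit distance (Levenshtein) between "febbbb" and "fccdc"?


Computing edit distance: "febbbb" -> "fccdc"
DP table:
           f    c    c    d    c
      0    1    2    3    4    5
  f   1    0    1    2    3    4
  e   2    1    1    2    3    4
  b   3    2    2    2    3    4
  b   4    3    3    3    3    4
  b   5    4    4    4    4    4
  b   6    5    5    5    5    5
Edit distance = dp[6][5] = 5

5


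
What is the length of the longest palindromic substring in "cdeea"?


Input: "cdeea"
Checking substrings for palindromes:
  [2:4] "ee" (len 2) => palindrome
Longest palindromic substring: "ee" with length 2

2


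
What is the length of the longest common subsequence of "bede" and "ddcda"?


LCS of "bede" and "ddcda"
DP table:
           d    d    c    d    a
      0    0    0    0    0    0
  b   0    0    0    0    0    0
  e   0    0    0    0    0    0
  d   0    1    1    1    1    1
  e   0    1    1    1    1    1
LCS length = dp[4][5] = 1

1


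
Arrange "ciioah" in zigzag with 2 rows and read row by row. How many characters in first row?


Zigzag "ciioah" into 2 rows:
Placing characters:
  'c' => row 0
  'i' => row 1
  'i' => row 0
  'o' => row 1
  'a' => row 0
  'h' => row 1
Rows:
  Row 0: "cia"
  Row 1: "ioh"
First row length: 3

3


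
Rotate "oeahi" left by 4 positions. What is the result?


Input: "oeahi", rotate left by 4
First 4 characters: "oeah"
Remaining characters: "i"
Concatenate remaining + first: "i" + "oeah" = "ioeah"

ioeah


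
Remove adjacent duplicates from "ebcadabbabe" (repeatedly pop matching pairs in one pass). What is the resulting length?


Input: ebcadabbabe
Stack-based adjacent duplicate removal:
  Read 'e': push. Stack: e
  Read 'b': push. Stack: eb
  Read 'c': push. Stack: ebc
  Read 'a': push. Stack: ebca
  Read 'd': push. Stack: ebcad
  Read 'a': push. Stack: ebcada
  Read 'b': push. Stack: ebcadab
  Read 'b': matches stack top 'b' => pop. Stack: ebcada
  Read 'a': matches stack top 'a' => pop. Stack: ebcad
  Read 'b': push. Stack: ebcadb
  Read 'e': push. Stack: ebcadbe
Final stack: "ebcadbe" (length 7)

7


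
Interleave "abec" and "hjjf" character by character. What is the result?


Interleaving "abec" and "hjjf":
  Position 0: 'a' from first, 'h' from second => "ah"
  Position 1: 'b' from first, 'j' from second => "bj"
  Position 2: 'e' from first, 'j' from second => "ej"
  Position 3: 'c' from first, 'f' from second => "cf"
Result: ahbjejcf

ahbjejcf


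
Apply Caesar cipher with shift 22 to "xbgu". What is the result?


Caesar cipher: shift "xbgu" by 22
  'x' (pos 23) + 22 = pos 19 = 't'
  'b' (pos 1) + 22 = pos 23 = 'x'
  'g' (pos 6) + 22 = pos 2 = 'c'
  'u' (pos 20) + 22 = pos 16 = 'q'
Result: txcq

txcq


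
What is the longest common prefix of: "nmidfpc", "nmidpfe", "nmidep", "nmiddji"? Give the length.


Words: nmidfpc, nmidpfe, nmidep, nmiddji
  Position 0: all 'n' => match
  Position 1: all 'm' => match
  Position 2: all 'i' => match
  Position 3: all 'd' => match
  Position 4: ('f', 'p', 'e', 'd') => mismatch, stop
LCP = "nmid" (length 4)

4


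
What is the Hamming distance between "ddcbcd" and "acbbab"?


Comparing "ddcbcd" and "acbbab" position by position:
  Position 0: 'd' vs 'a' => differ
  Position 1: 'd' vs 'c' => differ
  Position 2: 'c' vs 'b' => differ
  Position 3: 'b' vs 'b' => same
  Position 4: 'c' vs 'a' => differ
  Position 5: 'd' vs 'b' => differ
Total differences (Hamming distance): 5

5


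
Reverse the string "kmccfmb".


Input: kmccfmb
Reading characters right to left:
  Position 6: 'b'
  Position 5: 'm'
  Position 4: 'f'
  Position 3: 'c'
  Position 2: 'c'
  Position 1: 'm'
  Position 0: 'k'
Reversed: bmfccmk

bmfccmk


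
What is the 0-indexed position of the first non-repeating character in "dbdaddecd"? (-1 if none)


Input: dbdaddecd
Character frequencies:
  'a': 1
  'b': 1
  'c': 1
  'd': 5
  'e': 1
Scanning left to right for freq == 1:
  Position 0 ('d'): freq=5, skip
  Position 1 ('b'): unique! => answer = 1

1


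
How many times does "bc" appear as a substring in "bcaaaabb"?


Searching for "bc" in "bcaaaabb"
Scanning each position:
  Position 0: "bc" => MATCH
  Position 1: "ca" => no
  Position 2: "aa" => no
  Position 3: "aa" => no
  Position 4: "aa" => no
  Position 5: "ab" => no
  Position 6: "bb" => no
Total occurrences: 1

1


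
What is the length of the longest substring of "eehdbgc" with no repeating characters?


Input: "eehdbgc"
Sliding window (track last position of each char):
  Position 0 ('e'): window [0,0] length 1 -- new best
  Position 1 ('e'): repeat (last at 0), move window start to 1
  Position 1 ('e'): window [1,1] length 1
  Position 2 ('h'): window [1,2] length 2 -- new best
  Position 3 ('d'): window [1,3] length 3 -- new best
  Position 4 ('b'): window [1,4] length 4 -- new best
  Position 5 ('g'): window [1,5] length 5 -- new best
  Position 6 ('c'): window [1,6] length 6 -- new best
Longest substring with no repeats: "ehdbgc" with length 6

6
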